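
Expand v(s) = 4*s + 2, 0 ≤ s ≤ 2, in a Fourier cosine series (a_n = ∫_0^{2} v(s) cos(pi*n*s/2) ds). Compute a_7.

a_7 = ∫_0^{2} (4*s + 2) cos(7*pi*s/2) ds.
Integrating by parts (boundary term plus one more integral), an antiderivative of (4*s + 2) cos(7*pi*s/2) is 8*s*sin(7*pi*s/2)/(7*pi) + 4*sin(7*pi*s/2)/(7*pi) + 16*cos(7*pi*s/2)/(49*pi**2); evaluating from 0 to 2: ∫_{0}^{2} (4*s + 2) cos(7*pi*s/2) ds = (-16/(49*pi**2)) - (16/(49*pi**2)) = -32/(49*pi**2).
Hence a_7 = -32/(49*pi**2).

-32/(49*pi**2)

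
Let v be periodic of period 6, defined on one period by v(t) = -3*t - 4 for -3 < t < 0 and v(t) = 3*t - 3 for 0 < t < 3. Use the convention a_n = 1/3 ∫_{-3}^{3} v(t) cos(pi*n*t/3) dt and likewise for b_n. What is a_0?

2

a_0 = 1/3 ∫_{-3}^{3} v(t) dt = 1/3 · (6) = 2.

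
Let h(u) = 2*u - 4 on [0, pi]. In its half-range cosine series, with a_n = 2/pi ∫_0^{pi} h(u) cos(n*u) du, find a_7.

-8/(49*pi)

a_7 = 2/pi ∫_0^{pi} (2*u - 4) cos(7*u) du.
Integrating by parts (boundary term plus one more integral), an antiderivative of (2*u - 4) cos(7*u) is 2*u*sin(7*u)/7 - 4*sin(7*u)/7 + 2*cos(7*u)/49; evaluating from 0 to pi: ∫_{0}^{pi} (2*u - 4) cos(7*u) du = (-2/49) - (2/49) = -4/49.
Hence a_7 = (2/pi)·(-4/49) = -8/(49*pi).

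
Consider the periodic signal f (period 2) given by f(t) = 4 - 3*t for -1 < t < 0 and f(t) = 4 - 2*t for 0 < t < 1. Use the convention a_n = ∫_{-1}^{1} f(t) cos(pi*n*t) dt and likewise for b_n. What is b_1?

b_1 = ∫_{-1}^{1} f(t) sin(pi*t) dt.
Split the integral at the breakpoints.
Integrating by parts (boundary term plus one more integral), an antiderivative of (4 - 3*t) sin(pi*t) is 3*t*cos(pi*t)/pi - 3*sin(pi*t)/pi**2 - 4*cos(pi*t)/pi; evaluating from -1 to 0: ∫_{-1}^{0} (4 - 3*t) sin(pi*t) dt = (-4/pi) - (7/pi) = -11/pi.
Integrating by parts (boundary term plus one more integral), an antiderivative of (4 - 2*t) sin(pi*t) is 2*t*cos(pi*t)/pi - 2*sin(pi*t)/pi**2 - 4*cos(pi*t)/pi; evaluating from 0 to 1: ∫_{0}^{1} (4 - 2*t) sin(pi*t) dt = (2/pi) - (-4/pi) = 6/pi.
Summing the pieces gives b_1 = -5/pi.

-5/pi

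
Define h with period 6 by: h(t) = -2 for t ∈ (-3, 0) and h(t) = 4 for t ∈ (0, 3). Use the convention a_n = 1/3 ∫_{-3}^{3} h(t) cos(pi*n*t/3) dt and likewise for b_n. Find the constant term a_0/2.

1

a_0 = 1/3 ∫_{-3}^{3} h(t) dt = 1/3 · (6) = 2.
So the constant term a_0/2 = 1.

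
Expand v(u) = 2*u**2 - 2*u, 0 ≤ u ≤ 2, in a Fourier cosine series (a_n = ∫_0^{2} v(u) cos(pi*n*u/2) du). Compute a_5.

-16/(25*pi**2)

a_5 = ∫_0^{2} (2*u**2 - 2*u) cos(5*pi*u/2) du.
Integrating by parts twice (tabular method), an antiderivative of (2*u**2 - 2*u) cos(5*pi*u/2) is 4*u**2*sin(5*pi*u/2)/(5*pi) - 4*u*sin(5*pi*u/2)/(5*pi) + 16*u*cos(5*pi*u/2)/(25*pi**2) - 32*sin(5*pi*u/2)/(125*pi**3) - 8*cos(5*pi*u/2)/(25*pi**2); evaluating from 0 to 2: ∫_{0}^{2} (2*u**2 - 2*u) cos(5*pi*u/2) du = (-24/(25*pi**2)) - (-8/(25*pi**2)) = -16/(25*pi**2).
Hence a_5 = -16/(25*pi**2).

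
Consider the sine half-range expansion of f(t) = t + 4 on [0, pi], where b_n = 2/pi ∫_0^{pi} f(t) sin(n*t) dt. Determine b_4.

b_4 = 2/pi ∫_0^{pi} (t + 4) sin(4*t) dt.
Integrating by parts (boundary term plus one more integral), an antiderivative of (t + 4) sin(4*t) is -t*cos(4*t)/4 + sin(4*t)/16 - cos(4*t); evaluating from 0 to pi: ∫_{0}^{pi} (t + 4) sin(4*t) dt = (-1 - pi/4) - (-1) = -pi/4.
Hence b_4 = (2/pi)·(-pi/4) = -1/2.

-1/2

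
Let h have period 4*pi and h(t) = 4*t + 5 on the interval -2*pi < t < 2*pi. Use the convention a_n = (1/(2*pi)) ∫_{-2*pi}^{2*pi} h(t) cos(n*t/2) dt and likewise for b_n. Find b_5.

16/5

b_5 = (1/(2*pi)) ∫_{-2*pi}^{2*pi} h(t) sin(5*t/2) dt.
Integrating by parts (boundary term plus one more integral), an antiderivative of (4*t + 5) sin(5*t/2) is -8*t*cos(5*t/2)/5 + 16*sin(5*t/2)/25 - 2*cos(5*t/2); evaluating from -2*pi to 2*pi: ∫_{-2*pi}^{2*pi} (4*t + 5) sin(5*t/2) dt = (2 + 16*pi/5) - (2 - 16*pi/5) = 32*pi/5.
Hence b_5 = (1/(2*pi))·(32*pi/5) = 16/5.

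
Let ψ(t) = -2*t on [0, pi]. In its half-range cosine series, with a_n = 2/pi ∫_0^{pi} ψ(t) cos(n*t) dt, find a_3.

8/(9*pi)

a_3 = 2/pi ∫_0^{pi} (-2*t) cos(3*t) dt.
Integrating by parts (boundary term plus one more integral), an antiderivative of (-2*t) cos(3*t) is -2*t*sin(3*t)/3 - 2*cos(3*t)/9; evaluating from 0 to pi: ∫_{0}^{pi} (-2*t) cos(3*t) dt = (2/9) - (-2/9) = 4/9.
Hence a_3 = (2/pi)·(4/9) = 8/(9*pi).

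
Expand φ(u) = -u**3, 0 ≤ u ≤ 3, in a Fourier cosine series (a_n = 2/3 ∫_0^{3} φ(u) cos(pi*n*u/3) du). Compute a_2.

a_2 = 2/3 ∫_0^{3} (-u**3) cos(2*pi*u/3) du.
Integrating by parts three times (tabular method), an antiderivative of (-u**3) cos(2*pi*u/3) is -3*u**3*sin(2*pi*u/3)/(2*pi) - 27*u**2*cos(2*pi*u/3)/(4*pi**2) + 81*u*sin(2*pi*u/3)/(4*pi**3) + 243*cos(2*pi*u/3)/(8*pi**4); evaluating from 0 to 3: ∫_{0}^{3} (-u**3) cos(2*pi*u/3) du = (243*(1 - 2*pi**2)/(8*pi**4)) - (243/(8*pi**4)) = -243/(4*pi**2).
Hence a_2 = (2/3)·(-243/(4*pi**2)) = -81/(2*pi**2).

-81/(2*pi**2)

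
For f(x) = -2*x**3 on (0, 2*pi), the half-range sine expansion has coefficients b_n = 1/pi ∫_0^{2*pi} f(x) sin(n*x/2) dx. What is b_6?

b_6 = 1/pi ∫_0^{2*pi} (-2*x**3) sin(3*x) dx.
Integrating by parts three times (tabular method), an antiderivative of (-2*x**3) sin(3*x) is 2*x**3*cos(3*x)/3 - 2*x**2*sin(3*x)/3 - 4*x*cos(3*x)/9 + 4*sin(3*x)/27; evaluating from 0 to 2*pi: ∫_{0}^{2*pi} (-2*x**3) sin(3*x) dx = (8*pi*(-1 + 6*pi**2)/9) - (0) = 8*pi*(-1 + 6*pi**2)/9.
Hence b_6 = (1/pi)·(8*pi*(-1 + 6*pi**2)/9) = -8/9 + 16*pi**2/3.

-8/9 + 16*pi**2/3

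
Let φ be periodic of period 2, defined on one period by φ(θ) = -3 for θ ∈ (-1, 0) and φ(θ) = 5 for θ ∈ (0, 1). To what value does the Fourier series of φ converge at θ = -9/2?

θ = -9/2 differs from θ = -1/2 by -2 full period(s), and the series is 2-periodic.
φ is continuous at θ = -1/2 with value -3, so the series converges to -3 there.

-3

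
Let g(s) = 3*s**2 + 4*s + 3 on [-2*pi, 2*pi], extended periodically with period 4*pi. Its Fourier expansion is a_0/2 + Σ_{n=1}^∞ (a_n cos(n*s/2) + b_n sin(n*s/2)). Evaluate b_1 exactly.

16

b_1 = (1/(2*pi)) ∫_{-2*pi}^{2*pi} g(s) sin(s/2) ds.
Integrating by parts twice (tabular method), an antiderivative of (3*s**2 + 4*s + 3) sin(s/2) is -6*s**2*cos(s/2) + 24*s*sin(s/2) - 8*s*cos(s/2) + 16*sin(s/2) + 42*cos(s/2); evaluating from -2*pi to 2*pi: ∫_{-2*pi}^{2*pi} (3*s**2 + 4*s + 3) sin(s/2) ds = (-42 + 16*pi + 24*pi**2) - (-16*pi - 42 + 24*pi**2) = 32*pi.
Hence b_1 = (1/(2*pi))·(32*pi) = 16.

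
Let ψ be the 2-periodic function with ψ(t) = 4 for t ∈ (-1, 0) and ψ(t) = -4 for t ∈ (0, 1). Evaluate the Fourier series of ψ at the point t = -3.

0

t = -3 differs from t = 1 by -2 full period(s), and the series is 2-periodic.
At t = 1 the one-sided limits are ψ(1^-) = -4 and ψ(1^+) = 4.
By Dirichlet's theorem the series converges to their average, [(-4) + (4)]/2 = 0.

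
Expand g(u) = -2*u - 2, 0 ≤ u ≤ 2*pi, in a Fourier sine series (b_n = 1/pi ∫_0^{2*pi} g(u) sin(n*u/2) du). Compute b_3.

b_3 = 1/pi ∫_0^{2*pi} (-2*u - 2) sin(3*u/2) du.
Integrating by parts (boundary term plus one more integral), an antiderivative of (-2*u - 2) sin(3*u/2) is 4*u*cos(3*u/2)/3 - 8*sin(3*u/2)/9 + 4*cos(3*u/2)/3; evaluating from 0 to 2*pi: ∫_{0}^{2*pi} (-2*u - 2) sin(3*u/2) du = (-8*pi/3 - 4/3) - (4/3) = -8*pi/3 - 8/3.
Hence b_3 = (1/pi)·(-8*pi/3 - 8/3) = 8*(-pi - 1)/(3*pi).

8*(-pi - 1)/(3*pi)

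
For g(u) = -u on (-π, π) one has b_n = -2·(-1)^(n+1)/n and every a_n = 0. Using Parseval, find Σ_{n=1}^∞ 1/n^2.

Parseval: Σ b_n^2 = (1/π) ∫_{-π}^{π} g(u)^2 du = 2*pi**2/3.
Σ b_n^2 = Σ 4/n^2, so Σ 1/n^2 = (2*pi**2/3)/4 = pi**2/6.

pi**2/6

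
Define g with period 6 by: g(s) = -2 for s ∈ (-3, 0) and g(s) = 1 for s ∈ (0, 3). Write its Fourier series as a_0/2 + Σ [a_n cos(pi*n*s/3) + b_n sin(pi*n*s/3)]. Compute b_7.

b_7 = 1/3 ∫_{-3}^{3} g(s) sin(7*pi*s/3) ds.
Split the integral at the breakpoints.
Directly, an antiderivative of (-2) sin(7*pi*s/3) is 6*cos(7*pi*s/3)/(7*pi); evaluating from -3 to 0: ∫_{-3}^{0} (-2) sin(7*pi*s/3) ds = (6/(7*pi)) - (-6/(7*pi)) = 12/(7*pi).
Directly, an antiderivative of (1) sin(7*pi*s/3) is -3*cos(7*pi*s/3)/(7*pi); evaluating from 0 to 3: ∫_{0}^{3} (1) sin(7*pi*s/3) ds = (3/(7*pi)) - (-3/(7*pi)) = 6/(7*pi).
Summing the pieces and multiplying by (1/3) gives b_7 = 6/(7*pi).

6/(7*pi)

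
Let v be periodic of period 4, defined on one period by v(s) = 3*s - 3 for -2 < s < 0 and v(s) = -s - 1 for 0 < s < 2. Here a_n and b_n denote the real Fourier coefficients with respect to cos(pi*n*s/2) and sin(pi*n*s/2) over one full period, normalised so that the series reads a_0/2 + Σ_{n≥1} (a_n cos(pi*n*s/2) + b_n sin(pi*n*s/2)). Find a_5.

a_5 = 1/2 ∫_{-2}^{2} v(s) cos(5*pi*s/2) ds.
Split the integral at the breakpoints.
Integrating by parts (boundary term plus one more integral), an antiderivative of (3*s - 3) cos(5*pi*s/2) is 6*s*sin(5*pi*s/2)/(5*pi) - 6*sin(5*pi*s/2)/(5*pi) + 12*cos(5*pi*s/2)/(25*pi**2); evaluating from -2 to 0: ∫_{-2}^{0} (3*s - 3) cos(5*pi*s/2) ds = (12/(25*pi**2)) - (-12/(25*pi**2)) = 24/(25*pi**2).
Integrating by parts (boundary term plus one more integral), an antiderivative of (-s - 1) cos(5*pi*s/2) is -2*s*sin(5*pi*s/2)/(5*pi) - 2*sin(5*pi*s/2)/(5*pi) - 4*cos(5*pi*s/2)/(25*pi**2); evaluating from 0 to 2: ∫_{0}^{2} (-s - 1) cos(5*pi*s/2) ds = (4/(25*pi**2)) - (-4/(25*pi**2)) = 8/(25*pi**2).
Summing the pieces and multiplying by (1/2) gives a_5 = 16/(25*pi**2).

16/(25*pi**2)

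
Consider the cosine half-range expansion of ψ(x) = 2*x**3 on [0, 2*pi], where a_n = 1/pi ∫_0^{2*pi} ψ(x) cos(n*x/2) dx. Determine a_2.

a_2 = 1/pi ∫_0^{2*pi} (2*x**3) cos(x) dx.
Integrating by parts three times (tabular method), an antiderivative of (2*x**3) cos(x) is 2*x**3*sin(x) + 6*x**2*cos(x) - 12*x*sin(x) - 12*cos(x); evaluating from 0 to 2*pi: ∫_{0}^{2*pi} (2*x**3) cos(x) dx = (-12 + 24*pi**2) - (-12) = 24*pi**2.
Hence a_2 = (1/pi)·(24*pi**2) = 24*pi.

24*pi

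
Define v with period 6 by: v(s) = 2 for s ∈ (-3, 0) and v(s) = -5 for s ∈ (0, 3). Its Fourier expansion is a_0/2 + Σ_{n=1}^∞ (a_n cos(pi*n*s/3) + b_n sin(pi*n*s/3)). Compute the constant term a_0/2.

a_0 = 1/3 ∫_{-3}^{3} v(s) ds = 1/3 · (-9) = -3.
So the constant term a_0/2 = -3/2.

-3/2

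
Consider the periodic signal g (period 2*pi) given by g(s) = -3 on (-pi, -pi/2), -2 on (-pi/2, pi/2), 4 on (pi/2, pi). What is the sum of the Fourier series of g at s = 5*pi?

1/2

s = 5*pi differs from s = pi by 2 full period(s), and the series is 2*pi-periodic.
At s = pi the one-sided limits are g(pi^-) = 4 and g(pi^+) = -3.
By Dirichlet's theorem the series converges to their average, [(4) + (-3)]/2 = 1/2.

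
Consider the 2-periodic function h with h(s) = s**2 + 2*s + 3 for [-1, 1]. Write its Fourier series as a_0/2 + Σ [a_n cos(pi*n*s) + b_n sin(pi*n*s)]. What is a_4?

a_4 = ∫_{-1}^{1} h(s) cos(4*pi*s) ds.
Integrating by parts twice (tabular method), an antiderivative of (s**2 + 2*s + 3) cos(4*pi*s) is s**2*sin(4*pi*s)/(4*pi) + s*sin(4*pi*s)/(2*pi) + s*cos(4*pi*s)/(8*pi**2) - sin(4*pi*s)/(32*pi**3) + 3*sin(4*pi*s)/(4*pi) + cos(4*pi*s)/(8*pi**2); evaluating from -1 to 1: ∫_{-1}^{1} (s**2 + 2*s + 3) cos(4*pi*s) ds = (1/(4*pi**2)) - (0) = 1/(4*pi**2).
Hence a_4 = 1/(4*pi**2).

1/(4*pi**2)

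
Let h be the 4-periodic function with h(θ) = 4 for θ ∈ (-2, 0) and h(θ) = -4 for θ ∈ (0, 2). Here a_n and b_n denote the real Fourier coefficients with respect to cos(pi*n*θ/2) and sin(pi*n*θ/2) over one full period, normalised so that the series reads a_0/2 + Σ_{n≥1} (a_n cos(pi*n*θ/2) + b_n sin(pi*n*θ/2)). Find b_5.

-16/(5*pi)

b_5 = 1/2 ∫_{-2}^{2} h(θ) sin(5*pi*θ/2) dθ.
h is odd and sin(5*pi*θ/2) is odd, so the integrand is even and b_5 = ∫_0^{2} h(θ) sin(5*pi*θ/2) dθ.
Directly, an antiderivative of (-4) sin(5*pi*θ/2) is 8*cos(5*pi*θ/2)/(5*pi); evaluating from 0 to 2: ∫_{0}^{2} (-4) sin(5*pi*θ/2) dθ = (-8/(5*pi)) - (8/(5*pi)) = -16/(5*pi).
Hence b_5 = -16/(5*pi).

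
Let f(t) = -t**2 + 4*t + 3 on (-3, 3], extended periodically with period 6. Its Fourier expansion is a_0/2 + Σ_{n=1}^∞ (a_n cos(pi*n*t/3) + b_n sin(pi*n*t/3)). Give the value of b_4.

b_4 = 1/3 ∫_{-3}^{3} f(t) sin(4*pi*t/3) dt.
Integrating by parts twice (tabular method), an antiderivative of (-t**2 + 4*t + 3) sin(4*pi*t/3) is 3*t**2*cos(4*pi*t/3)/(4*pi) - 9*t*sin(4*pi*t/3)/(8*pi**2) - 3*t*cos(4*pi*t/3)/pi + 9*sin(4*pi*t/3)/(4*pi**2) - 9*cos(4*pi*t/3)/(4*pi) - 27*cos(4*pi*t/3)/(32*pi**3); evaluating from -3 to 3: ∫_{-3}^{3} (-t**2 + 4*t + 3) sin(4*pi*t/3) dt = (9*(-16*pi**2 - 3)/(32*pi**3)) - (27*(-1 + 16*pi**2)/(32*pi**3)) = -18/pi.
Hence b_4 = (1/3)·(-18/pi) = -6/pi.

-6/pi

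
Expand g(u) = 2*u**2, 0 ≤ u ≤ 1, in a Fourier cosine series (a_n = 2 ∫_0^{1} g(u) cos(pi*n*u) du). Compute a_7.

a_7 = 2 ∫_0^{1} (2*u**2) cos(7*pi*u) du.
Integrating by parts twice (tabular method), an antiderivative of (2*u**2) cos(7*pi*u) is 2*u**2*sin(7*pi*u)/(7*pi) + 4*u*cos(7*pi*u)/(49*pi**2) - 4*sin(7*pi*u)/(343*pi**3); evaluating from 0 to 1: ∫_{0}^{1} (2*u**2) cos(7*pi*u) du = (-4/(49*pi**2)) - (0) = -4/(49*pi**2).
Hence a_7 = 2·(-4/(49*pi**2)) = -8/(49*pi**2).

-8/(49*pi**2)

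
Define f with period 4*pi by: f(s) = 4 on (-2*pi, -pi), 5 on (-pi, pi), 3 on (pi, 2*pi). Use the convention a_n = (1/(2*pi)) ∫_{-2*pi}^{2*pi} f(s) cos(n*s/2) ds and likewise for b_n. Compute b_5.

-1/(5*pi)

b_5 = (1/(2*pi)) ∫_{-2*pi}^{2*pi} f(s) sin(5*s/2) ds.
Split the integral at the breakpoints.
Directly, an antiderivative of (4) sin(5*s/2) is -8*cos(5*s/2)/5; evaluating from -2*pi to -pi: ∫_{-2*pi}^{-pi} (4) sin(5*s/2) ds = (0) - (8/5) = -8/5.
Directly, an antiderivative of (5) sin(5*s/2) is -2*cos(5*s/2); evaluating from -pi to pi: ∫_{-pi}^{pi} (5) sin(5*s/2) ds = (0) - (0) = 0.
Directly, an antiderivative of (3) sin(5*s/2) is -6*cos(5*s/2)/5; evaluating from pi to 2*pi: ∫_{pi}^{2*pi} (3) sin(5*s/2) ds = (6/5) - (0) = 6/5.
Summing the pieces and multiplying by (1/(2*pi)) gives b_5 = -1/(5*pi).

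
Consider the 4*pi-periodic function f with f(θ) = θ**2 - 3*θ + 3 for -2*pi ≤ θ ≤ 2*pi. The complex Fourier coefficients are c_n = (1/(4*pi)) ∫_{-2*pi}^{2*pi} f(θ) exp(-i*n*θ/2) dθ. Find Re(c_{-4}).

Since f is real-valued, Re(c_{-4}) = (1/(4*pi)) ∫_{-2*pi}^{2*pi} f(θ) cos(-2*θ) dθ = a_{4}/2.
Integrating by parts twice (tabular method), an antiderivative of (θ**2 - 3*θ + 3) cos(-2*θ) is θ**2*sin(2*θ)/2 - 3*θ*sin(2*θ)/2 + θ*cos(2*θ)/2 + 5*sin(2*θ)/4 - 3*cos(2*θ)/4; evaluating from -2*pi to 2*pi: ∫_{-2*pi}^{2*pi} (θ**2 - 3*θ + 3) cos(-2*θ) dθ = (-3/4 + pi) - (-pi - 3/4) = 2*pi.
Hence Re(c_{-4}) = (1/(4*pi))·(2*pi) = 1/2.

1/2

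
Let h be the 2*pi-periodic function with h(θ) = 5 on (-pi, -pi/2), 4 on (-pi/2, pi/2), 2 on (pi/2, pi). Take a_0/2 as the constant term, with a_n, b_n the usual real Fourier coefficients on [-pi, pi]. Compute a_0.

a_0 = 1/pi ∫_{-pi}^{pi} h(θ) dθ = 1/pi · (15*pi/2) = 15/2.

15/2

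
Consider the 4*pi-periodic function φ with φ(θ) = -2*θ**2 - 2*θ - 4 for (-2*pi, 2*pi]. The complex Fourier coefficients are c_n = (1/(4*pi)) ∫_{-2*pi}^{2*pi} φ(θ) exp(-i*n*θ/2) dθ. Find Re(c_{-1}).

16

Since φ is real-valued, Re(c_{-1}) = (1/(4*pi)) ∫_{-2*pi}^{2*pi} φ(θ) cos(-θ/2) dθ = a_{1}/2.
Integrating by parts twice (tabular method), an antiderivative of (-2*θ**2 - 2*θ - 4) cos(-θ/2) is -4*θ**2*sin(θ/2) - 4*θ*sin(θ/2) - 16*θ*cos(θ/2) + 24*sin(θ/2) - 8*cos(θ/2); evaluating from -2*pi to 2*pi: ∫_{-2*pi}^{2*pi} (-2*θ**2 - 2*θ - 4) cos(-θ/2) dθ = (8 + 32*pi) - (8 - 32*pi) = 64*pi.
Hence Re(c_{-1}) = (1/(4*pi))·(64*pi) = 16.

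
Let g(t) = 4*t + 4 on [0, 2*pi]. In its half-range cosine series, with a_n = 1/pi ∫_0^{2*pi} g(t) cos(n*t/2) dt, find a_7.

a_7 = 1/pi ∫_0^{2*pi} (4*t + 4) cos(7*t/2) dt.
Integrating by parts (boundary term plus one more integral), an antiderivative of (4*t + 4) cos(7*t/2) is 8*t*sin(7*t/2)/7 + 8*sin(7*t/2)/7 + 16*cos(7*t/2)/49; evaluating from 0 to 2*pi: ∫_{0}^{2*pi} (4*t + 4) cos(7*t/2) dt = (-16/49) - (16/49) = -32/49.
Hence a_7 = (1/pi)·(-32/49) = -32/(49*pi).

-32/(49*pi)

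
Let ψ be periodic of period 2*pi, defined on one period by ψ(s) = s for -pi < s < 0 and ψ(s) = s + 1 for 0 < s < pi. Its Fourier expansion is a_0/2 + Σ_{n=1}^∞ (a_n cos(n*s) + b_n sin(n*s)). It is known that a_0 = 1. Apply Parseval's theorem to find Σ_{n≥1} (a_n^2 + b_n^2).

Parseval: a_0^2/2 + Σ_{n≥1} (a_n^2+b_n^2) = 1/pi ∫_{-pi}^{pi} ψ(s)^2 ds = 1 + pi + 2*pi**2/3.
Subtract a_0^2/2 = 1/2: Σ (a_n^2+b_n^2) = 1/2 + pi + 2*pi**2/3.

1/2 + pi + 2*pi**2/3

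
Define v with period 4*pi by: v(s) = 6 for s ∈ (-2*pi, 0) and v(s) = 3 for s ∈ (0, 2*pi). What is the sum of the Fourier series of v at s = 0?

At s = 0 the one-sided limits are v(0^-) = 6 and v(0^+) = 3.
By Dirichlet's theorem the series converges to their average, [(6) + (3)]/2 = 9/2.

9/2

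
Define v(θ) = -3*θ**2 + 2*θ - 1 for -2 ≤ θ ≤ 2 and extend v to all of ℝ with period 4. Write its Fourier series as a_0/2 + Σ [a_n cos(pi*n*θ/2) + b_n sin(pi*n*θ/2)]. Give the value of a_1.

48/pi**2

a_1 = 1/2 ∫_{-2}^{2} v(θ) cos(pi*θ/2) dθ.
Integrating by parts twice (tabular method), an antiderivative of (-3*θ**2 + 2*θ - 1) cos(pi*θ/2) is -6*θ**2*sin(pi*θ/2)/pi + 4*θ*sin(pi*θ/2)/pi - 24*θ*cos(pi*θ/2)/pi**2 - 2*sin(pi*θ/2)/pi + 48*sin(pi*θ/2)/pi**3 + 8*cos(pi*θ/2)/pi**2; evaluating from -2 to 2: ∫_{-2}^{2} (-3*θ**2 + 2*θ - 1) cos(pi*θ/2) dθ = (40/pi**2) - (-56/pi**2) = 96/pi**2.
Hence a_1 = (1/2)·(96/pi**2) = 48/pi**2.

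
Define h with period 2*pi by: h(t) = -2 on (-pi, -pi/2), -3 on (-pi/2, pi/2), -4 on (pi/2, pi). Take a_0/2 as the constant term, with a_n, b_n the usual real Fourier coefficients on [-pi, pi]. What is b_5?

-2/(5*pi)

b_5 = 1/pi ∫_{-pi}^{pi} h(t) sin(5*t) dt.
Split the integral at the breakpoints.
Directly, an antiderivative of (-2) sin(5*t) is 2*cos(5*t)/5; evaluating from -pi to -pi/2: ∫_{-pi}^{-pi/2} (-2) sin(5*t) dt = (0) - (-2/5) = 2/5.
Directly, an antiderivative of (-3) sin(5*t) is 3*cos(5*t)/5; evaluating from -pi/2 to pi/2: ∫_{-pi/2}^{pi/2} (-3) sin(5*t) dt = (0) - (0) = 0.
Directly, an antiderivative of (-4) sin(5*t) is 4*cos(5*t)/5; evaluating from pi/2 to pi: ∫_{pi/2}^{pi} (-4) sin(5*t) dt = (-4/5) - (0) = -4/5.
Summing the pieces and multiplying by (1/pi) gives b_5 = -2/(5*pi).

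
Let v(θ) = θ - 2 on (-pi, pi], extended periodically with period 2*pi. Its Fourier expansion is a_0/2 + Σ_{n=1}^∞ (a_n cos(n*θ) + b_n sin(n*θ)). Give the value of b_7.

2/7

b_7 = 1/pi ∫_{-pi}^{pi} v(θ) sin(7*θ) dθ.
Integrating by parts (boundary term plus one more integral), an antiderivative of (θ - 2) sin(7*θ) is -θ*cos(7*θ)/7 + sin(7*θ)/49 + 2*cos(7*θ)/7; evaluating from -pi to pi: ∫_{-pi}^{pi} (θ - 2) sin(7*θ) dθ = (-2/7 + pi/7) - (-pi/7 - 2/7) = 2*pi/7.
Hence b_7 = (1/pi)·(2*pi/7) = 2/7.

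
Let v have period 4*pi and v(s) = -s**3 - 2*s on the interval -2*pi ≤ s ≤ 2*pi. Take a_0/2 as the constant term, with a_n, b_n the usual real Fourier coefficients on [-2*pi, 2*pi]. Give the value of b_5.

-16*pi**2/5 - 104/125

b_5 = (1/(2*pi)) ∫_{-2*pi}^{2*pi} v(s) sin(5*s/2) ds.
v is odd and sin(5*s/2) is odd, so the integrand is even and b_5 = 1/pi ∫_0^{2*pi} v(s) sin(5*s/2) ds.
Integrating by parts three times (tabular method), an antiderivative of (-s**3 - 2*s) sin(5*s/2) is 2*s**3*cos(5*s/2)/5 - 12*s**2*sin(5*s/2)/25 + 52*s*cos(5*s/2)/125 - 104*sin(5*s/2)/625; evaluating from 0 to 2*pi: ∫_{0}^{2*pi} (-s**3 - 2*s) sin(5*s/2) ds = (-8*pi*(13 + 50*pi**2)/125) - (0) = -8*pi*(13 + 50*pi**2)/125.
Hence b_5 = (1/pi)·(-8*pi*(13 + 50*pi**2)/125) = -16*pi**2/5 - 104/125.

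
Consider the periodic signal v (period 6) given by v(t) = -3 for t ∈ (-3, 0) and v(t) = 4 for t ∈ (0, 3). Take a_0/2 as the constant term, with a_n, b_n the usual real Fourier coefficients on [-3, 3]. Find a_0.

1

a_0 = 1/3 ∫_{-3}^{3} v(t) dt = 1/3 · (3) = 1.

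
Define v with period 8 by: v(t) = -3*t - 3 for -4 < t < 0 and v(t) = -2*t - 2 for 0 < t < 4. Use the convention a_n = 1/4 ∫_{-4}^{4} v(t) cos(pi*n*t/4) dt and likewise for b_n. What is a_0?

a_0 = 1/4 ∫_{-4}^{4} v(t) dt = 1/4 · (-12) = -3.

-3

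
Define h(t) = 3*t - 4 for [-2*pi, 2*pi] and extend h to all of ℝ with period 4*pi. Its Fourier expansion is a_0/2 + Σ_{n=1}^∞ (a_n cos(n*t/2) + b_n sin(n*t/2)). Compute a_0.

a_0 = (1/(2*pi)) ∫_{-2*pi}^{2*pi} h(t) dt = (1/(2*pi)) · (-16*pi) = -8.

-8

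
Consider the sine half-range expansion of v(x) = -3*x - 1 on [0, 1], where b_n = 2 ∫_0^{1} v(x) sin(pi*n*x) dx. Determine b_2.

b_2 = 2 ∫_0^{1} (-3*x - 1) sin(2*pi*x) dx.
Integrating by parts (boundary term plus one more integral), an antiderivative of (-3*x - 1) sin(2*pi*x) is 3*x*cos(2*pi*x)/(2*pi) - 3*sin(2*pi*x)/(4*pi**2) + cos(2*pi*x)/(2*pi); evaluating from 0 to 1: ∫_{0}^{1} (-3*x - 1) sin(2*pi*x) dx = (2/pi) - (1/(2*pi)) = 3/(2*pi).
Hence b_2 = 2·(3/(2*pi)) = 3/pi.

3/pi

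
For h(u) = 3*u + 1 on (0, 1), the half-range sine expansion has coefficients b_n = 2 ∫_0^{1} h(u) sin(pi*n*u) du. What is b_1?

10/pi

b_1 = 2 ∫_0^{1} (3*u + 1) sin(pi*u) du.
Integrating by parts (boundary term plus one more integral), an antiderivative of (3*u + 1) sin(pi*u) is -3*u*cos(pi*u)/pi + 3*sin(pi*u)/pi**2 - cos(pi*u)/pi; evaluating from 0 to 1: ∫_{0}^{1} (3*u + 1) sin(pi*u) du = (4/pi) - (-1/pi) = 5/pi.
Hence b_1 = 2·(5/pi) = 10/pi.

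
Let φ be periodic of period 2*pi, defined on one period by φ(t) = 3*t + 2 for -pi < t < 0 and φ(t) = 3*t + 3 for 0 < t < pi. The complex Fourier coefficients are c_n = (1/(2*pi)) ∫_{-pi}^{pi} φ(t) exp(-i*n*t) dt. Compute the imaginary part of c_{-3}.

Since φ is real-valued, Im(c_{-3}) = -(1/(2*pi)) ∫_{-pi}^{pi} φ(t) sin(-3*t) dt = b_{3}/2.
Split the integral at the breakpoints.
Integrating by parts (boundary term plus one more integral), an antiderivative of (3*t + 2) sin(-3*t) is t*cos(3*t) - sin(3*t)/3 + 2*cos(3*t)/3; evaluating from -pi to 0: ∫_{-pi}^{0} (3*t + 2) sin(-3*t) dt = (2/3) - (-2/3 + pi) = 4/3 - pi.
Integrating by parts (boundary term plus one more integral), an antiderivative of (3*t + 3) sin(-3*t) is t*cos(3*t) - sin(3*t)/3 + cos(3*t); evaluating from 0 to pi: ∫_{0}^{pi} (3*t + 3) sin(-3*t) dt = (-pi - 1) - (1) = -pi - 2.
So ∫_{-pi}^{pi} φ(t) sin(-3*t) dt = -2*pi - 2/3.
Hence Im(c_{-3}) = (-1/(2*pi))·(-2*pi - 2/3) = (1/3 + pi)/pi.

(1/3 + pi)/pi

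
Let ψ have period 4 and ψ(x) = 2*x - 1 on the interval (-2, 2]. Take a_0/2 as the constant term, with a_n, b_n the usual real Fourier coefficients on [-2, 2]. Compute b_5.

8/(5*pi)

b_5 = 1/2 ∫_{-2}^{2} ψ(x) sin(5*pi*x/2) dx.
Integrating by parts (boundary term plus one more integral), an antiderivative of (2*x - 1) sin(5*pi*x/2) is -4*x*cos(5*pi*x/2)/(5*pi) + 8*sin(5*pi*x/2)/(25*pi**2) + 2*cos(5*pi*x/2)/(5*pi); evaluating from -2 to 2: ∫_{-2}^{2} (2*x - 1) sin(5*pi*x/2) dx = (6/(5*pi)) - (-2/pi) = 16/(5*pi).
Hence b_5 = (1/2)·(16/(5*pi)) = 8/(5*pi).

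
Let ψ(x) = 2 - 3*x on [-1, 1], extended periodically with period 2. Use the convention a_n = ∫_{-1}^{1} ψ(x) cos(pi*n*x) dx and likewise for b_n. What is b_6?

b_6 = ∫_{-1}^{1} ψ(x) sin(6*pi*x) dx.
Integrating by parts (boundary term plus one more integral), an antiderivative of (2 - 3*x) sin(6*pi*x) is x*cos(6*pi*x)/(2*pi) - sin(6*pi*x)/(12*pi**2) - cos(6*pi*x)/(3*pi); evaluating from -1 to 1: ∫_{-1}^{1} (2 - 3*x) sin(6*pi*x) dx = (1/(6*pi)) - (-5/(6*pi)) = 1/pi.
Hence b_6 = 1/pi.

1/pi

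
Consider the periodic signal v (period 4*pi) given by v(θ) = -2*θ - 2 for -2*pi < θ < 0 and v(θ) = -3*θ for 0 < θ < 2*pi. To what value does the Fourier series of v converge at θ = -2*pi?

At θ = -2*pi the one-sided limits are v(-2*pi^-) = -6*pi and v(-2*pi^+) = -2 + 4*pi.
By Dirichlet's theorem the series converges to their average, [(-6*pi) + (-2 + 4*pi)]/2 = -pi - 1.

-pi - 1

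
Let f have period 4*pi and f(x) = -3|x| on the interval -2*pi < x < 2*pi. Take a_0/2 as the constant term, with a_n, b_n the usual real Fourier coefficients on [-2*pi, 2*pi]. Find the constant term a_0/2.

-3*pi

a_0 = (1/(2*pi)) ∫_{-2*pi}^{2*pi} f(x) dx = (1/(2*pi)) · (-12*pi**2) = -6*pi.
So the constant term a_0/2 = -3*pi.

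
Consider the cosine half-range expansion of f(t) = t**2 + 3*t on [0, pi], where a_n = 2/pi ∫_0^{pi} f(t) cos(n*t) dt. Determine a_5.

4*(-pi - 3)/(25*pi)

a_5 = 2/pi ∫_0^{pi} (t**2 + 3*t) cos(5*t) dt.
Integrating by parts twice (tabular method), an antiderivative of (t**2 + 3*t) cos(5*t) is t**2*sin(5*t)/5 + 3*t*sin(5*t)/5 + 2*t*cos(5*t)/25 - 2*sin(5*t)/125 + 3*cos(5*t)/25; evaluating from 0 to pi: ∫_{0}^{pi} (t**2 + 3*t) cos(5*t) dt = (-2*pi/25 - 3/25) - (3/25) = -2*pi/25 - 6/25.
Hence a_5 = (2/pi)·(-2*pi/25 - 6/25) = 4*(-pi - 3)/(25*pi).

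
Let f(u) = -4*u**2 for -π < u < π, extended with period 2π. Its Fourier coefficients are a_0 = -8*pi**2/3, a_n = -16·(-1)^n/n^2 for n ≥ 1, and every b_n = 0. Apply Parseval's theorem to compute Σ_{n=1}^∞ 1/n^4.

Parseval: a_0^2/2 + Σ a_n^2 = (1/π) ∫_{-π}^{π} f(u)^2 du = 32*pi**4/5.
Subtract a_0^2/2 = 32*pi**4/9: Σ a_n^2 = 128*pi**4/45.
Since a_n^2 = 256/n^4, Σ 1/n^4 = pi**4/90.

pi**4/90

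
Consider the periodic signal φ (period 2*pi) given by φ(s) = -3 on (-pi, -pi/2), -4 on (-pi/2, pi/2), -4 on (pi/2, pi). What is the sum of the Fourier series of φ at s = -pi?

At s = -pi the one-sided limits are φ(-pi^-) = -4 and φ(-pi^+) = -3.
By Dirichlet's theorem the series converges to their average, [(-4) + (-3)]/2 = -7/2.

-7/2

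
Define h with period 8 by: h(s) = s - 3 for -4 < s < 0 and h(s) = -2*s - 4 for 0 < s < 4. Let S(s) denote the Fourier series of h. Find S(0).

-7/2

At s = 0 the one-sided limits are h(0^-) = -3 and h(0^+) = -4.
By Dirichlet's theorem the series converges to their average, [(-3) + (-4)]/2 = -7/2.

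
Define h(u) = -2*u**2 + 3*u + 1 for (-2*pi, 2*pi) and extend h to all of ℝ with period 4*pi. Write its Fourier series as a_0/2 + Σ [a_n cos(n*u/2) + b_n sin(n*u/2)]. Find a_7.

32/49

a_7 = (1/(2*pi)) ∫_{-2*pi}^{2*pi} h(u) cos(7*u/2) du.
Integrating by parts twice (tabular method), an antiderivative of (-2*u**2 + 3*u + 1) cos(7*u/2) is -4*u**2*sin(7*u/2)/7 + 6*u*sin(7*u/2)/7 - 16*u*cos(7*u/2)/49 + 130*sin(7*u/2)/343 + 12*cos(7*u/2)/49; evaluating from -2*pi to 2*pi: ∫_{-2*pi}^{2*pi} (-2*u**2 + 3*u + 1) cos(7*u/2) du = (-12/49 + 32*pi/49) - (-32*pi/49 - 12/49) = 64*pi/49.
Hence a_7 = (1/(2*pi))·(64*pi/49) = 32/49.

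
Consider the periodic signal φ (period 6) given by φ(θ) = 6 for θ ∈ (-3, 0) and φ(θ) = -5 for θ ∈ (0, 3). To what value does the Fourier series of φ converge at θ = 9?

θ = 9 differs from θ = -3 by 2 full period(s), and the series is 6-periodic.
At θ = -3 the one-sided limits are φ(-3^-) = -5 and φ(-3^+) = 6.
By Dirichlet's theorem the series converges to their average, [(-5) + (6)]/2 = 1/2.

1/2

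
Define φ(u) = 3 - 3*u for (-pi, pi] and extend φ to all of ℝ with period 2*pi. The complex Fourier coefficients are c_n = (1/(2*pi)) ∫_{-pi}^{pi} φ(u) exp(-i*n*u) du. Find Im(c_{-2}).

3/2

Since φ is real-valued, Im(c_{-2}) = -(1/(2*pi)) ∫_{-pi}^{pi} φ(u) sin(-2*u) du = b_{2}/2.
Integrating by parts (boundary term plus one more integral), an antiderivative of (3 - 3*u) sin(-2*u) is -3*u*cos(2*u)/2 + 3*sin(2*u)/4 + 3*cos(2*u)/2; evaluating from -pi to pi: ∫_{-pi}^{pi} (3 - 3*u) sin(-2*u) du = (3/2 - 3*pi/2) - (3/2 + 3*pi/2) = -3*pi.
Hence Im(c_{-2}) = (-1/(2*pi))·(-3*pi) = 3/2.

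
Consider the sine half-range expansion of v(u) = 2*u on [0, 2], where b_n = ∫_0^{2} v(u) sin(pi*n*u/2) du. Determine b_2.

b_2 = ∫_0^{2} (2*u) sin(pi*u) du.
Integrating by parts (boundary term plus one more integral), an antiderivative of (2*u) sin(pi*u) is -2*u*cos(pi*u)/pi + 2*sin(pi*u)/pi**2; evaluating from 0 to 2: ∫_{0}^{2} (2*u) sin(pi*u) du = (-4/pi) - (0) = -4/pi.
Hence b_2 = -4/pi.

-4/pi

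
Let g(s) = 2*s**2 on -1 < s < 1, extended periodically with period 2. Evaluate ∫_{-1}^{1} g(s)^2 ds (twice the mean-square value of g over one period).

8/5

∫_{-1}^{1} g(s)^2 ds = 8/5.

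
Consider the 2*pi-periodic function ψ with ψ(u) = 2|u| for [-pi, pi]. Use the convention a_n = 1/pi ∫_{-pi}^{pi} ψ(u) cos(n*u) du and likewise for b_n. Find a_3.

-8/(9*pi)

a_3 = 1/pi ∫_{-pi}^{pi} ψ(u) cos(3*u) du.
ψ is even and cos(3*u) is even, so the integrand is even and a_3 = 2/pi ∫_0^{pi} ψ(u) cos(3*u) du.
Integrating by parts (boundary term plus one more integral), an antiderivative of (2*u) cos(3*u) is 2*u*sin(3*u)/3 + 2*cos(3*u)/9; evaluating from 0 to pi: ∫_{0}^{pi} (2*u) cos(3*u) du = (-2/9) - (2/9) = -4/9.
Hence a_3 = (2/pi)·(-4/9) = -8/(9*pi).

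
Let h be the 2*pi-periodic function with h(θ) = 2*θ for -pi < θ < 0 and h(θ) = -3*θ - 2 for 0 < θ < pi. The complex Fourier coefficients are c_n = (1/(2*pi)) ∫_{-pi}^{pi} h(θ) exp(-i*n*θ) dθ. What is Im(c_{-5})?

Since h is real-valued, Im(c_{-5}) = -(1/(2*pi)) ∫_{-pi}^{pi} h(θ) sin(-5*θ) dθ = b_{5}/2.
Split the integral at the breakpoints.
Integrating by parts (boundary term plus one more integral), an antiderivative of (2*θ) sin(-5*θ) is 2*θ*cos(5*θ)/5 - 2*sin(5*θ)/25; evaluating from -pi to 0: ∫_{-pi}^{0} (2*θ) sin(-5*θ) dθ = (0) - (2*pi/5) = -2*pi/5.
Integrating by parts (boundary term plus one more integral), an antiderivative of (-3*θ - 2) sin(-5*θ) is -3*θ*cos(5*θ)/5 + 3*sin(5*θ)/25 - 2*cos(5*θ)/5; evaluating from 0 to pi: ∫_{0}^{pi} (-3*θ - 2) sin(-5*θ) dθ = (2/5 + 3*pi/5) - (-2/5) = 4/5 + 3*pi/5.
So ∫_{-pi}^{pi} h(θ) sin(-5*θ) dθ = pi/5 + 4/5.
Hence Im(c_{-5}) = (-1/(2*pi))·(pi/5 + 4/5) = (-4 - pi)/(10*pi).

(-4 - pi)/(10*pi)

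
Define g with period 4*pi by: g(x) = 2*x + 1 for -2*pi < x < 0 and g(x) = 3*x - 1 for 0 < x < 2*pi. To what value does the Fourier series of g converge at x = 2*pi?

pi

x = 2*pi differs from x = -2*pi by 1 full period(s), and the series is 4*pi-periodic.
At x = -2*pi the one-sided limits are g(-2*pi^-) = -1 + 6*pi and g(-2*pi^+) = 1 - 4*pi.
By Dirichlet's theorem the series converges to their average, [(-1 + 6*pi) + (1 - 4*pi)]/2 = pi.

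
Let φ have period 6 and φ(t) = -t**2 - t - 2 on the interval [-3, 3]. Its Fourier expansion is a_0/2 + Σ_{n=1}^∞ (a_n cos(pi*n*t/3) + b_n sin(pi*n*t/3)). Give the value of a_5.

a_5 = 1/3 ∫_{-3}^{3} φ(t) cos(5*pi*t/3) dt.
Integrating by parts twice (tabular method), an antiderivative of (-t**2 - t - 2) cos(5*pi*t/3) is -3*t**2*sin(5*pi*t/3)/(5*pi) - 3*t*sin(5*pi*t/3)/(5*pi) - 18*t*cos(5*pi*t/3)/(25*pi**2) - 6*sin(5*pi*t/3)/(5*pi) + 54*sin(5*pi*t/3)/(125*pi**3) - 9*cos(5*pi*t/3)/(25*pi**2); evaluating from -3 to 3: ∫_{-3}^{3} (-t**2 - t - 2) cos(5*pi*t/3) dt = (63/(25*pi**2)) - (-9/(5*pi**2)) = 108/(25*pi**2).
Hence a_5 = (1/3)·(108/(25*pi**2)) = 36/(25*pi**2).

36/(25*pi**2)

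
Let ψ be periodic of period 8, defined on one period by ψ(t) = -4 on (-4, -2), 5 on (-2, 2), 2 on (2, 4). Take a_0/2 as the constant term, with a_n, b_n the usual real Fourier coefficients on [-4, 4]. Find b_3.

2/pi

b_3 = 1/4 ∫_{-4}^{4} ψ(t) sin(3*pi*t/4) dt.
Split the integral at the breakpoints.
Directly, an antiderivative of (-4) sin(3*pi*t/4) is 16*cos(3*pi*t/4)/(3*pi); evaluating from -4 to -2: ∫_{-4}^{-2} (-4) sin(3*pi*t/4) dt = (0) - (-16/(3*pi)) = 16/(3*pi).
Directly, an antiderivative of (5) sin(3*pi*t/4) is -20*cos(3*pi*t/4)/(3*pi); evaluating from -2 to 2: ∫_{-2}^{2} (5) sin(3*pi*t/4) dt = (0) - (0) = 0.
Directly, an antiderivative of (2) sin(3*pi*t/4) is -8*cos(3*pi*t/4)/(3*pi); evaluating from 2 to 4: ∫_{2}^{4} (2) sin(3*pi*t/4) dt = (8/(3*pi)) - (0) = 8/(3*pi).
Summing the pieces and multiplying by (1/4) gives b_3 = 2/pi.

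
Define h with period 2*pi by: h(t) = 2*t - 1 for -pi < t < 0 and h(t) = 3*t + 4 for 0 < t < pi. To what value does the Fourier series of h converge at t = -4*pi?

3/2

t = -4*pi differs from t = 0 by -2 full period(s), and the series is 2*pi-periodic.
At t = 0 the one-sided limits are h(0^-) = -1 and h(0^+) = 4.
By Dirichlet's theorem the series converges to their average, [(-1) + (4)]/2 = 3/2.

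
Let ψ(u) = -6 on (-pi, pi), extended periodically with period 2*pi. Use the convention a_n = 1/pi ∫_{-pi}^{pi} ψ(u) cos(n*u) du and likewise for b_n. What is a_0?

a_0 = 1/pi ∫_{-pi}^{pi} ψ(u) du = 1/pi · (-12*pi) = -12.

-12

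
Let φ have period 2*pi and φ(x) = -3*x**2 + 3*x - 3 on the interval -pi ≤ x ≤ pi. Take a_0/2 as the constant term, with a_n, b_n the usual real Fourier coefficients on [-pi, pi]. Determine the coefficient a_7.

12/49

a_7 = 1/pi ∫_{-pi}^{pi} φ(x) cos(7*x) dx.
Integrating by parts twice (tabular method), an antiderivative of (-3*x**2 + 3*x - 3) cos(7*x) is -3*x**2*sin(7*x)/7 + 3*x*sin(7*x)/7 - 6*x*cos(7*x)/49 - 141*sin(7*x)/343 + 3*cos(7*x)/49; evaluating from -pi to pi: ∫_{-pi}^{pi} (-3*x**2 + 3*x - 3) cos(7*x) dx = (-3/49 + 6*pi/49) - (-6*pi/49 - 3/49) = 12*pi/49.
Hence a_7 = (1/pi)·(12*pi/49) = 12/49.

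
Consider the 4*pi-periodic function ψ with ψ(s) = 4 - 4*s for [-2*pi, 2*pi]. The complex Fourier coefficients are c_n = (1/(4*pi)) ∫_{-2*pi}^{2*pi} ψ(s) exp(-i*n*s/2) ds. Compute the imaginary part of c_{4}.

Since ψ is real-valued, Im(c_{4}) = -(1/(4*pi)) ∫_{-2*pi}^{2*pi} ψ(s) sin(2*s) ds = -b_{4}/2.
Integrating by parts (boundary term plus one more integral), an antiderivative of (4 - 4*s) sin(2*s) is 2*s*cos(2*s) - sin(2*s) - 2*cos(2*s); evaluating from -2*pi to 2*pi: ∫_{-2*pi}^{2*pi} (4 - 4*s) sin(2*s) ds = (-2 + 4*pi) - (-4*pi - 2) = 8*pi.
Hence Im(c_{4}) = (-1/(4*pi))·(8*pi) = -2.

-2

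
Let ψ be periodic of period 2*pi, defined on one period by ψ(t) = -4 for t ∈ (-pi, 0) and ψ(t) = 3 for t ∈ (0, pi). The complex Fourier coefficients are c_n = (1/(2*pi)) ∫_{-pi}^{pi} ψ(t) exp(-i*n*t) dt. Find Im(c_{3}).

Since ψ is real-valued, Im(c_{3}) = -(1/(2*pi)) ∫_{-pi}^{pi} ψ(t) sin(3*t) dt = -b_{3}/2.
Split the integral at the breakpoints.
Directly, an antiderivative of (-4) sin(3*t) is 4*cos(3*t)/3; evaluating from -pi to 0: ∫_{-pi}^{0} (-4) sin(3*t) dt = (4/3) - (-4/3) = 8/3.
Directly, an antiderivative of (3) sin(3*t) is -cos(3*t); evaluating from 0 to pi: ∫_{0}^{pi} (3) sin(3*t) dt = (1) - (-1) = 2.
So ∫_{-pi}^{pi} ψ(t) sin(3*t) dt = 14/3.
Hence Im(c_{3}) = (-1/(2*pi))·(14/3) = -7/(3*pi).

-7/(3*pi)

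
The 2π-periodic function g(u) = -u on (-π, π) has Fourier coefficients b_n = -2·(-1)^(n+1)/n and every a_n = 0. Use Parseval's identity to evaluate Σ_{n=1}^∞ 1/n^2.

Parseval: Σ b_n^2 = (1/π) ∫_{-π}^{π} g(u)^2 du = 2*pi**2/3.
Σ b_n^2 = Σ 4/n^2, so Σ 1/n^2 = (2*pi**2/3)/4 = pi**2/6.

pi**2/6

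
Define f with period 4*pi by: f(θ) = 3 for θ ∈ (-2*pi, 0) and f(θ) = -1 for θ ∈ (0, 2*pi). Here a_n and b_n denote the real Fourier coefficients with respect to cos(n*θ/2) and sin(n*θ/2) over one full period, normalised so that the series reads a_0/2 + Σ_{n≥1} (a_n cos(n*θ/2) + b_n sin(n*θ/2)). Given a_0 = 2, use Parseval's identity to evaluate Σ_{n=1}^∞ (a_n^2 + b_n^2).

8

Parseval: a_0^2/2 + Σ_{n≥1} (a_n^2+b_n^2) = (1/(2*pi)) ∫_{-2*pi}^{2*pi} f(θ)^2 dθ = 10.
Subtract a_0^2/2 = 2: Σ (a_n^2+b_n^2) = 8.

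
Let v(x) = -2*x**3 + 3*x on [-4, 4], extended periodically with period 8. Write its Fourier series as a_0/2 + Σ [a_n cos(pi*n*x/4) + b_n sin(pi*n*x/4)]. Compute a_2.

0

a_2 = 1/4 ∫_{-4}^{4} v(x) cos(pi*x/2) dx.
v is odd and cos(pi*x/2) is even, so the integrand is odd over a symmetric interval and the integral vanishes.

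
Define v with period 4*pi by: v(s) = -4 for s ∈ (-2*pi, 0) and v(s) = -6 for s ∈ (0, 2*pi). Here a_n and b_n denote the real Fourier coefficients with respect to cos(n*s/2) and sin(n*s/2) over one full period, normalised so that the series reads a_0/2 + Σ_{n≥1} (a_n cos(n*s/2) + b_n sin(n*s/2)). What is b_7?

-4/(7*pi)

b_7 = (1/(2*pi)) ∫_{-2*pi}^{2*pi} v(s) sin(7*s/2) ds.
Split the integral at the breakpoints.
Directly, an antiderivative of (-4) sin(7*s/2) is 8*cos(7*s/2)/7; evaluating from -2*pi to 0: ∫_{-2*pi}^{0} (-4) sin(7*s/2) ds = (8/7) - (-8/7) = 16/7.
Directly, an antiderivative of (-6) sin(7*s/2) is 12*cos(7*s/2)/7; evaluating from 0 to 2*pi: ∫_{0}^{2*pi} (-6) sin(7*s/2) ds = (-12/7) - (12/7) = -24/7.
Summing the pieces and multiplying by (1/(2*pi)) gives b_7 = -4/(7*pi).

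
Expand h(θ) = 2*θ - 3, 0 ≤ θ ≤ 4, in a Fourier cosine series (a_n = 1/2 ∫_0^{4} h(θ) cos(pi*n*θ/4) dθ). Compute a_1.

-32/pi**2

a_1 = 1/2 ∫_0^{4} (2*θ - 3) cos(pi*θ/4) dθ.
Integrating by parts (boundary term plus one more integral), an antiderivative of (2*θ - 3) cos(pi*θ/4) is 8*θ*sin(pi*θ/4)/pi - 12*sin(pi*θ/4)/pi + 32*cos(pi*θ/4)/pi**2; evaluating from 0 to 4: ∫_{0}^{4} (2*θ - 3) cos(pi*θ/4) dθ = (-32/pi**2) - (32/pi**2) = -64/pi**2.
Hence a_1 = (1/2)·(-64/pi**2) = -32/pi**2.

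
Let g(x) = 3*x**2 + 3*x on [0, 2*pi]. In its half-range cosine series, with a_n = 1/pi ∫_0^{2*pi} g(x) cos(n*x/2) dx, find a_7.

a_7 = 1/pi ∫_0^{2*pi} (3*x**2 + 3*x) cos(7*x/2) dx.
Integrating by parts twice (tabular method), an antiderivative of (3*x**2 + 3*x) cos(7*x/2) is 6*x**2*sin(7*x/2)/7 + 6*x*sin(7*x/2)/7 + 24*x*cos(7*x/2)/49 - 48*sin(7*x/2)/343 + 12*cos(7*x/2)/49; evaluating from 0 to 2*pi: ∫_{0}^{2*pi} (3*x**2 + 3*x) cos(7*x/2) dx = (-48*pi/49 - 12/49) - (12/49) = -48*pi/49 - 24/49.
Hence a_7 = (1/pi)·(-48*pi/49 - 24/49) = 24*(-2*pi - 1)/(49*pi).

24*(-2*pi - 1)/(49*pi)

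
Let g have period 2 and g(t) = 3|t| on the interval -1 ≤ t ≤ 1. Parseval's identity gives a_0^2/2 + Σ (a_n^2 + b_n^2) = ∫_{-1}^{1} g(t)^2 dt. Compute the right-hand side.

6

∫_{-1}^{1} g(t)^2 dt = 6.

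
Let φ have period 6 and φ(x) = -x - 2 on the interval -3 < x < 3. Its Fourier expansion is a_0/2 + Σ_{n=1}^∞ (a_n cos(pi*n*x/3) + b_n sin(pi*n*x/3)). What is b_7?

-6/(7*pi)

b_7 = 1/3 ∫_{-3}^{3} φ(x) sin(7*pi*x/3) dx.
Integrating by parts (boundary term plus one more integral), an antiderivative of (-x - 2) sin(7*pi*x/3) is 3*x*cos(7*pi*x/3)/(7*pi) - 9*sin(7*pi*x/3)/(49*pi**2) + 6*cos(7*pi*x/3)/(7*pi); evaluating from -3 to 3: ∫_{-3}^{3} (-x - 2) sin(7*pi*x/3) dx = (-15/(7*pi)) - (3/(7*pi)) = -18/(7*pi).
Hence b_7 = (1/3)·(-18/(7*pi)) = -6/(7*pi).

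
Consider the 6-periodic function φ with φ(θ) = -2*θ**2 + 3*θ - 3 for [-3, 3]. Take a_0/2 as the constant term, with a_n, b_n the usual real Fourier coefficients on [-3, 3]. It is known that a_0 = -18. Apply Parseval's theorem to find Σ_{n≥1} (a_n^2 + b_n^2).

Parseval: a_0^2/2 + Σ_{n≥1} (a_n^2+b_n^2) = 1/3 ∫_{-3}^{3} φ(θ)^2 dθ = 1368/5.
Subtract a_0^2/2 = 162: Σ (a_n^2+b_n^2) = 558/5.

558/5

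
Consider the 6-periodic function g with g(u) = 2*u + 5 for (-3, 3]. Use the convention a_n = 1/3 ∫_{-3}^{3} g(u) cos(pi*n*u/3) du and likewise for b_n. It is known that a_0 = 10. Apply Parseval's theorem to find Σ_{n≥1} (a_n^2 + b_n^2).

Parseval: a_0^2/2 + Σ_{n≥1} (a_n^2+b_n^2) = 1/3 ∫_{-3}^{3} g(u)^2 du = 74.
Subtract a_0^2/2 = 50: Σ (a_n^2+b_n^2) = 24.

24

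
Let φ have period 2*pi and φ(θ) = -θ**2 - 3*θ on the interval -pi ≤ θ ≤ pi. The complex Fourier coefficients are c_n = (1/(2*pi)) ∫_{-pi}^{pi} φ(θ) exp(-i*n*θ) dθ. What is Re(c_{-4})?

Since φ is real-valued, Re(c_{-4}) = (1/(2*pi)) ∫_{-pi}^{pi} φ(θ) cos(-4*θ) dθ = a_{4}/2.
Integrating by parts twice (tabular method), an antiderivative of (-θ**2 - 3*θ) cos(-4*θ) is -θ**2*sin(4*θ)/4 - 3*θ*sin(4*θ)/4 - θ*cos(4*θ)/8 + sin(4*θ)/32 - 3*cos(4*θ)/16; evaluating from -pi to pi: ∫_{-pi}^{pi} (-θ**2 - 3*θ) cos(-4*θ) dθ = (-pi/8 - 3/16) - (-3/16 + pi/8) = -pi/4.
Hence Re(c_{-4}) = (1/(2*pi))·(-pi/4) = -1/8.

-1/8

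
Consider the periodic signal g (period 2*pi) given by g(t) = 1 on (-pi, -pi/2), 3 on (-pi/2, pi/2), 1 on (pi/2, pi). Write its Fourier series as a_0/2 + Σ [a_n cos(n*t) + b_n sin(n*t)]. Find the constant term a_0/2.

a_0 = 1/pi ∫_{-pi}^{pi} g(t) dt = 1/pi · (4*pi) = 4.
So the constant term a_0/2 = 2.

2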